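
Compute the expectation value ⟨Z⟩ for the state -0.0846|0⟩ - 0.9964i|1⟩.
-0.9857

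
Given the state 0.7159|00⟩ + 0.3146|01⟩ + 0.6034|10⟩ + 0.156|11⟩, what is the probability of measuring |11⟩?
0.02434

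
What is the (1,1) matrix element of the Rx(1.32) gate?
0.79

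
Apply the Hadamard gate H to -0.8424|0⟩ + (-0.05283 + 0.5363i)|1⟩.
(-0.633 + 0.3792i)|0⟩ + (-0.5583 - 0.3792i)|1⟩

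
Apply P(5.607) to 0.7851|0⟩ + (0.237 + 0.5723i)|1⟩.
0.7851|0⟩ + (0.543 + 0.2981i)|1⟩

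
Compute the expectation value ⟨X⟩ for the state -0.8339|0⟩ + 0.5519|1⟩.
-0.9205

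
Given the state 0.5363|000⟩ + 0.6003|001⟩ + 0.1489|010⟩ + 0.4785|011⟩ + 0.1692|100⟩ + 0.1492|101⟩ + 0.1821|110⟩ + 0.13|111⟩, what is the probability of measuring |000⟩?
0.2876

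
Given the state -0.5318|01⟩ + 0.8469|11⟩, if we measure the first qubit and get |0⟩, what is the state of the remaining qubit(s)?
-|1⟩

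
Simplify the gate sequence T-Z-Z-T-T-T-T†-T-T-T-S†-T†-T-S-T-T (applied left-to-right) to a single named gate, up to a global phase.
I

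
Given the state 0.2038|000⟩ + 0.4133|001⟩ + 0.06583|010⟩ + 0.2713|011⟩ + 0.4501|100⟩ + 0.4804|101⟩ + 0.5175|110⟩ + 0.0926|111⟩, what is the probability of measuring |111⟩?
0.008575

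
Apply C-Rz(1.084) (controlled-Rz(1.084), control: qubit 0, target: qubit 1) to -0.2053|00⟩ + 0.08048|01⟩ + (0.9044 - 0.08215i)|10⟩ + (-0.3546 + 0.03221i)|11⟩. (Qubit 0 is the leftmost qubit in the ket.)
-0.2053|00⟩ + 0.08048|01⟩ + (0.7324 - 0.5369i)|10⟩ + (-0.3204 - 0.1553i)|11⟩

C-Rz(1.084) leaves the control-|0⟩ kets |00⟩, |01⟩ unchanged and applies Rz(1.084) to qubit 1 on the control-|1⟩ pair (|10⟩, |11⟩).
Rz(1.084) = [[e^(−iθ/2), 0], [0, e^(iθ/2)]] with e^(±iθ/2) = cos(θ/2) ± i·sin(θ/2); θ = 1.084, cos(θ/2) ≈ 0.856679, sin(θ/2) ≈ 0.51585.
With a = amp(|10⟩) = (0.9044 - 0.08215i) and b = amp(|11⟩) = (-0.3546 + 0.03221i):
new amp(|10⟩) = (0.856679 - 0.51585i)·a = (0.7324 - 0.5369i)
new amp(|11⟩) = (0.856679 + 0.51585i)·b = (-0.3204 - 0.1553i)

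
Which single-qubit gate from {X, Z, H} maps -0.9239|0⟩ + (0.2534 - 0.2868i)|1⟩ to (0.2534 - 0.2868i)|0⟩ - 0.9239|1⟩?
X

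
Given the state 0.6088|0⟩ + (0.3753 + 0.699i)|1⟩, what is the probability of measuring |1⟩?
0.6295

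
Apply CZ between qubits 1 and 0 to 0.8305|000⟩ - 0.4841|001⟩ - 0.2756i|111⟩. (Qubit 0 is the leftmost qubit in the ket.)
0.8305|000⟩ - 0.4841|001⟩ + 0.2756i|111⟩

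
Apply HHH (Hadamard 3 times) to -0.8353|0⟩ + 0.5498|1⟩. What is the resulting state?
-0.2019|0⟩ - 0.9794|1⟩

H² = I, so H^3 = H: a single Hadamard. With (a, b) = (-0.8353, 0.5498), H gives ((a + b)/√2, (a − b)/√2) = (-0.2019, -0.9794).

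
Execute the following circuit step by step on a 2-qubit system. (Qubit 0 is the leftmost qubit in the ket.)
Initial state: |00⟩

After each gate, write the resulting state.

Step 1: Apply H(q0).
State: 1/√2|00⟩ + 1/√2|10⟩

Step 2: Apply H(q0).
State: |00⟩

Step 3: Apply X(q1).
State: |01⟩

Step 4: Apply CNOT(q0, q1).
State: |01⟩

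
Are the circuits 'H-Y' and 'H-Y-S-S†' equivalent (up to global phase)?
Yes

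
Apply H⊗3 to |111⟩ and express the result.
1/√8|000⟩ - 1/√8|001⟩ - 1/√8|010⟩ + 1/√8|011⟩ - 1/√8|100⟩ + 1/√8|101⟩ + 1/√8|110⟩ - 1/√8|111⟩

H⊗3 gives amp(|y⟩) = (1/2√2) Σ_x (−1)^(x·y) amp(|x⟩), where x·y is the number of positions in which both x and y have a 1.
|000⟩: (1)/(2√2) = 1/√8
|001⟩: (-1)/(2√2) = -1/√8
|010⟩: (-1)/(2√2) = -1/√8
|011⟩: (1)/(2√2) = 1/√8
|100⟩: (-1)/(2√2) = -1/√8
|101⟩: (1)/(2√2) = 1/√8
|110⟩: (1)/(2√2) = 1/√8
|111⟩: (-1)/(2√2) = -1/√8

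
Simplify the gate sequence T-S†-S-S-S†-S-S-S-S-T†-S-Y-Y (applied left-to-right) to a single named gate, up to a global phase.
S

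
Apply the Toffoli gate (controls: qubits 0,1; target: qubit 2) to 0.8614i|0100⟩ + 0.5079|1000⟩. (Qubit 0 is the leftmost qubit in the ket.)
0.8614i|0100⟩ + 0.5079|1000⟩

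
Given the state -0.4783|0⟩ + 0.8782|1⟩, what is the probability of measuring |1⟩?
0.7712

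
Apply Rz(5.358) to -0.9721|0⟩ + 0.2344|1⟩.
(0.8699 + 0.4338i)|0⟩ + (-0.2098 + 0.1046i)|1⟩

Rz(5.358) = [[e^(−iθ/2), 0], [0, e^(iθ/2)]] with e^(±iθ/2) = cos(θ/2) ± i·sin(θ/2); θ = 5.358, cos(θ/2) ≈ -0.894898, sin(θ/2) ≈ 0.44627.
With a = amp(|0⟩) = -0.9721 and b = amp(|1⟩) = 0.2344:
new amp(|0⟩) = (-0.894898 - 0.44627i)·a = (0.8699 + 0.4338i)
new amp(|1⟩) = (-0.894898 + 0.44627i)·b = (-0.2098 + 0.1046i)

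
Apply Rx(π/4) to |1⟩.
-0.3827i|0⟩ + 0.9239|1⟩

Rx(π/4) = [[cos(θ/2), −i·sin(θ/2)], [−i·sin(θ/2), cos(θ/2)]]; θ = π/4, cos(θ/2) ≈ 0.92388, sin(θ/2) ≈ 0.382683.
With a = amp(|0⟩) = 0 and b = amp(|1⟩) = 1:
new amp(|0⟩) = (0.92388)·a + (-0.382683i)·b = -0.3827i
new amp(|1⟩) = (-0.382683i)·a + (0.92388)·b = 0.9239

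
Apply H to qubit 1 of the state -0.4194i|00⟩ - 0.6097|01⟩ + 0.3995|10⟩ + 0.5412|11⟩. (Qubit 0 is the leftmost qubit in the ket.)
(-0.4311 - 0.2966i)|00⟩ + (0.4311 - 0.2966i)|01⟩ + 0.6652|10⟩ - 0.1002|11⟩

H on qubit 1 mixes each pair of kets that differ only in qubit 1: amplitudes (a, b) of (|…0…⟩, |…1…⟩) become ((a + b)/√2, (a − b)/√2). Kets absent from the input have amplitude 0.
(|00⟩, |01⟩): (a, b) = (-0.4194i, -0.6097) → ((-0.4311 - 0.2966i), (0.4311 - 0.2966i))
(|10⟩, |11⟩): (a, b) = (0.3995, 0.5412) → (0.6652, -0.1002)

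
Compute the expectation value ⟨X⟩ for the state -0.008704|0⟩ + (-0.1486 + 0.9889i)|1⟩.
0.002587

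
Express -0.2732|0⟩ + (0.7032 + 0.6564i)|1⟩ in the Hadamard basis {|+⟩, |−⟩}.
(0.3041 + 0.4641i)|+⟩ + (-0.6904 - 0.4641i)|−⟩

With |ψ⟩ = α|0⟩ + β|1⟩, the Hadamard-basis coefficients are ⟨+|ψ⟩ = (α + β)/√2 and ⟨−|ψ⟩ = (α − β)/√2.
Here α = -0.2732, β = (0.7032 + 0.6564i): (α + β)/√2 = (0.3041 + 0.4641i), (α − β)/√2 = (-0.6904 - 0.4641i).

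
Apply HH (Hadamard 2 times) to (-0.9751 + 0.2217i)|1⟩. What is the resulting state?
(-0.9751 + 0.2217i)|1⟩

H² = I, so an even number of Hadamards cancels: H^2 = I and the state is unchanged.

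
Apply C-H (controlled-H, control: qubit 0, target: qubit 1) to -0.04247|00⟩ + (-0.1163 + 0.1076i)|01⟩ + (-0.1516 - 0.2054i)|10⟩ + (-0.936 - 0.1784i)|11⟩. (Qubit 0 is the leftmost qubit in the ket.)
-0.04247|00⟩ + (-0.1163 + 0.1076i)|01⟩ + (-0.769 - 0.2714i)|10⟩ + (0.5547 - 0.01909i)|11⟩

C-H leaves the control-|0⟩ kets |00⟩, |01⟩ unchanged and applies H to qubit 1 on the control-|1⟩ pair (|10⟩, |11⟩).
H = [[1/√2, 1/√2], [1/√2, -1/√2]].
With a = amp(|10⟩) = (-0.1516 - 0.2054i) and b = amp(|11⟩) = (-0.936 - 0.1784i):
new amp(|10⟩) = (1/√2)·a + (1/√2)·b = (-0.769 - 0.2714i)
new amp(|11⟩) = (1/√2)·a + (-1/√2)·b = (0.5547 - 0.01909i)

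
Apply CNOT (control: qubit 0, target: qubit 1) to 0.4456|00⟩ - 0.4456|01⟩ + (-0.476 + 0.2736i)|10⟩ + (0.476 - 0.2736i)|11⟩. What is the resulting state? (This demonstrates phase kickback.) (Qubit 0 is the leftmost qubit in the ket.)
0.4456|00⟩ - 0.4456|01⟩ + (0.476 - 0.2736i)|10⟩ + (-0.476 + 0.2736i)|11⟩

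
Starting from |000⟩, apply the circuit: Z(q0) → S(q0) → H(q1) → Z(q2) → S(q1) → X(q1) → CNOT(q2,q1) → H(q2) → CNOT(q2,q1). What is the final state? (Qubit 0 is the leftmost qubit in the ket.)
(1/2)i|000⟩ + 1/2|001⟩ + 1/2|010⟩ + (1/2)i|011⟩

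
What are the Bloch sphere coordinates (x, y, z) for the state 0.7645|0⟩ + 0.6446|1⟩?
(0.9856, 0, 0.169)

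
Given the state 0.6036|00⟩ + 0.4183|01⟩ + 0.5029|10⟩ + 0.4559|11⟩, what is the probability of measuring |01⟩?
0.175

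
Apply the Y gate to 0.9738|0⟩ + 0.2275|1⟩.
-0.2275i|0⟩ + 0.9738i|1⟩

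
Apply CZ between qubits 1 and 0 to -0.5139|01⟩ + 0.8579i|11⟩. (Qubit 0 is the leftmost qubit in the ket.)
-0.5139|01⟩ - 0.8579i|11⟩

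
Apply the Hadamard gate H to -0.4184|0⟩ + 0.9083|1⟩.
0.3464|0⟩ - 0.9381|1⟩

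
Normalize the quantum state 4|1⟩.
|1⟩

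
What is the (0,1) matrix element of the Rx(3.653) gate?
-0.9675i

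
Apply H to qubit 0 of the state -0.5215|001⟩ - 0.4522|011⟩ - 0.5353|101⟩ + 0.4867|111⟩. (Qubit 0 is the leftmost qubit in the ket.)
-0.7473|001⟩ + 0.0244|011⟩ + 0.009758|101⟩ - 0.6639|111⟩

H on qubit 0 mixes each pair of kets that differ only in qubit 0: amplitudes (a, b) of (|…0…⟩, |…1…⟩) become ((a + b)/√2, (a − b)/√2). Kets absent from the input have amplitude 0.
(|001⟩, |101⟩): (a, b) = (-0.5215, -0.5353) → (-0.7473, 0.009758)
(|011⟩, |111⟩): (a, b) = (-0.4522, 0.4867) → (0.0244, -0.6639)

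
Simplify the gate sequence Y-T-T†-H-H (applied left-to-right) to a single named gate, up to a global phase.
Y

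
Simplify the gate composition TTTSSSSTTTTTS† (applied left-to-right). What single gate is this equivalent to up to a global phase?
S†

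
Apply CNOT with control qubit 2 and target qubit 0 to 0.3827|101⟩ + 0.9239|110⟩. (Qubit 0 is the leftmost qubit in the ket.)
0.3827|001⟩ + 0.9239|110⟩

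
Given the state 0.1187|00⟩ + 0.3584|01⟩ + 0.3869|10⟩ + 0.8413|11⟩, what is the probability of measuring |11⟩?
0.7078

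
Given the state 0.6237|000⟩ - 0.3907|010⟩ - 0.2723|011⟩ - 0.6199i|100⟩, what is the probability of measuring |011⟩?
0.07415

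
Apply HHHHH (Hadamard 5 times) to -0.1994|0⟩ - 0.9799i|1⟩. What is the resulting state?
(-0.141 - 0.6929i)|0⟩ + (-0.141 + 0.6929i)|1⟩

H² = I, so H^5 = H: a single Hadamard. With (a, b) = (-0.1994, -0.9799i), H gives ((a + b)/√2, (a − b)/√2) = ((-0.141 - 0.6929i), (-0.141 + 0.6929i)).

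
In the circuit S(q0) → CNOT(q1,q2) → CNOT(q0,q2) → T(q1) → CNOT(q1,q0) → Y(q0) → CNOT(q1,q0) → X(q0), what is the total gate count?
8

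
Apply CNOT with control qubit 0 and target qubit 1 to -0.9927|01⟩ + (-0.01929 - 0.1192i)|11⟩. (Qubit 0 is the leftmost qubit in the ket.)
-0.9927|01⟩ + (-0.01929 - 0.1192i)|10⟩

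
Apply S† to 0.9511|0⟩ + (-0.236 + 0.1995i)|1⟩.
0.9511|0⟩ + (0.1995 + 0.236i)|1⟩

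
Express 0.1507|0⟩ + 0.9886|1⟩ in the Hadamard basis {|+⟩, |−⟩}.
0.8056|+⟩ - 0.5925|−⟩

With |ψ⟩ = α|0⟩ + β|1⟩, the Hadamard-basis coefficients are ⟨+|ψ⟩ = (α + β)/√2 and ⟨−|ψ⟩ = (α − β)/√2.
Here α = 0.1507, β = 0.9886: (α + β)/√2 = 0.8056, (α − β)/√2 = -0.5925.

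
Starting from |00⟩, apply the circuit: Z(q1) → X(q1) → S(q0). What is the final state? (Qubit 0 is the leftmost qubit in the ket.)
|01⟩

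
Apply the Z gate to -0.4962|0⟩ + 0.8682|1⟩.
-0.4962|0⟩ - 0.8682|1⟩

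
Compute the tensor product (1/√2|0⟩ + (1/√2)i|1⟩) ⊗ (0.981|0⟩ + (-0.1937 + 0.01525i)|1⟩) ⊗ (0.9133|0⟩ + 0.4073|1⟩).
0.6335|000⟩ + 0.2825|001⟩ + (-0.1251 + 0.009848i)|010⟩ + (-0.05579 + 0.004392i)|011⟩ + 0.6335i|100⟩ + 0.2825i|101⟩ + (-0.009848 - 0.1251i)|110⟩ + (-0.004392 - 0.05579i)|111⟩

amp(|b₁b₂…⟩) = product of the factor amplitudes for bits b₁, b₂, …; only kets whose every factor amplitude is nonzero survive.
|000⟩: (1/√2)(0.981)(0.9133) = 0.6335
|001⟩: (1/√2)(0.981)(0.4073) = 0.2825
|010⟩: (1/√2)(-0.1937 + 0.01525i)(0.9133) = (-0.1251 + 0.009848i)
|011⟩: (1/√2)(-0.1937 + 0.01525i)(0.4073) = (-0.05579 + 0.004392i)
|100⟩: ((1/√2)i)(0.981)(0.9133) = 0.6335i
|101⟩: ((1/√2)i)(0.981)(0.4073) = 0.2825i
|110⟩: ((1/√2)i)(-0.1937 + 0.01525i)(0.9133) = (-0.009848 - 0.1251i)
|111⟩: ((1/√2)i)(-0.1937 + 0.01525i)(0.4073) = (-0.004392 - 0.05579i)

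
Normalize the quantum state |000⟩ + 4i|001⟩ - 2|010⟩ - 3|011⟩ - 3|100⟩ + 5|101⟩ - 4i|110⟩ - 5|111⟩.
0.09759|000⟩ + 0.3904i|001⟩ - 0.1952|010⟩ - 0.2928|011⟩ - 0.2928|100⟩ + 0.488|101⟩ - 0.3904i|110⟩ - 0.488|111⟩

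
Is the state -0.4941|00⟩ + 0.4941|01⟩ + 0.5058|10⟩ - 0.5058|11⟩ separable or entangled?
Separable

Writing the state as a|00⟩ + b|01⟩ + c|10⟩ + d|11⟩, it is a product state iff ad − bc = 0.
Here (a, b, c, d) = (-0.4941, 0.4941, 0.5058, -0.5058): ad − bc = (-0.4941)(-0.5058) − (0.4941)(0.5058) = 0, so the state is separable.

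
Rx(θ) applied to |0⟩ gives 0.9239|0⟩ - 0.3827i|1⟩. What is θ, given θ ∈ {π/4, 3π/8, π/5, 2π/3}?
π/4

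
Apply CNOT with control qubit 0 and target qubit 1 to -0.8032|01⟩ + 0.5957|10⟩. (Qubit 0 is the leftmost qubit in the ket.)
-0.8032|01⟩ + 0.5957|11⟩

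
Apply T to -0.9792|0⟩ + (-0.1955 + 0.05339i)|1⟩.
-0.9792|0⟩ + (-0.176 - 0.1005i)|1⟩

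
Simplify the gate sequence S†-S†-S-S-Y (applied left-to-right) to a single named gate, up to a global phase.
Y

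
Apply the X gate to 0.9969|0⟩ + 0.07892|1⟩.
0.07892|0⟩ + 0.9969|1⟩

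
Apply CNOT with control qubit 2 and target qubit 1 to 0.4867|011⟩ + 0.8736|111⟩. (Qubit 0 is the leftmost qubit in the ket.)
0.4867|001⟩ + 0.8736|101⟩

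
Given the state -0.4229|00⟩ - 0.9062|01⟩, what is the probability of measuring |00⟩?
0.1788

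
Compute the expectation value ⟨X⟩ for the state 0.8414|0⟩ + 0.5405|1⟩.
0.9096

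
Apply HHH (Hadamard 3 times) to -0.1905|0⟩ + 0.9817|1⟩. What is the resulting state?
0.5595|0⟩ - 0.8289|1⟩

H² = I, so H^3 = H: a single Hadamard. With (a, b) = (-0.1905, 0.9817), H gives ((a + b)/√2, (a − b)/√2) = (0.5595, -0.8289).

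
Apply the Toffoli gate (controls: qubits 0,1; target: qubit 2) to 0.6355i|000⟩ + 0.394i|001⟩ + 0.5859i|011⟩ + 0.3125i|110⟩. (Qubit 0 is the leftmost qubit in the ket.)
0.6355i|000⟩ + 0.394i|001⟩ + 0.5859i|011⟩ + 0.3125i|111⟩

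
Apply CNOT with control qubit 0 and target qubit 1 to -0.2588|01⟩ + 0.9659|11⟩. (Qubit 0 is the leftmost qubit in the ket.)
-0.2588|01⟩ + 0.9659|10⟩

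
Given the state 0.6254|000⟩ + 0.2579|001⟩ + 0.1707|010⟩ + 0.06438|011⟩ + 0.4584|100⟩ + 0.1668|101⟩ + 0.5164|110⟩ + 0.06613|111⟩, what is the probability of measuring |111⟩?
0.004373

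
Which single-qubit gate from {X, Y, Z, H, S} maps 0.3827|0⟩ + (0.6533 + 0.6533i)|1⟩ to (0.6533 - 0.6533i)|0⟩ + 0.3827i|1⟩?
Y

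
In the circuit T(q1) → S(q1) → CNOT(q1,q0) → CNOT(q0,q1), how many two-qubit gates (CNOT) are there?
2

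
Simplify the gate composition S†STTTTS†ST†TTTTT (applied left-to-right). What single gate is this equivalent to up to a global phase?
I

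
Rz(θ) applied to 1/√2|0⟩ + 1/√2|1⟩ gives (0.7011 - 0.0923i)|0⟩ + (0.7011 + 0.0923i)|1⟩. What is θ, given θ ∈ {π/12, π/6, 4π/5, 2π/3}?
π/12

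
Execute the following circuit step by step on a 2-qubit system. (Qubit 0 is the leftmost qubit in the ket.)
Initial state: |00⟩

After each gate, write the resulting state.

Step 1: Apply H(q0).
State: 1/√2|00⟩ + 1/√2|10⟩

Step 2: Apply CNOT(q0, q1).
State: 1/√2|00⟩ + 1/√2|11⟩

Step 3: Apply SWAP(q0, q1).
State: 1/√2|00⟩ + 1/√2|11⟩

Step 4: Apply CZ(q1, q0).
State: 1/√2|00⟩ - 1/√2|11⟩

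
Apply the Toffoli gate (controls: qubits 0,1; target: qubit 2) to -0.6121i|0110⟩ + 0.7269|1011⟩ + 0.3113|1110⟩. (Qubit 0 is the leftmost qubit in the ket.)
-0.6121i|0110⟩ + 0.7269|1011⟩ + 0.3113|1100⟩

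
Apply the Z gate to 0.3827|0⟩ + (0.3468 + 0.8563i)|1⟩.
0.3827|0⟩ + (-0.3468 - 0.8563i)|1⟩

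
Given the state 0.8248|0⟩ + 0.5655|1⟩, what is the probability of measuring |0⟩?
0.6803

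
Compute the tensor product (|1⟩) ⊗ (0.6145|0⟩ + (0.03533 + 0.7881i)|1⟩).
0.6145|10⟩ + (0.03533 + 0.7881i)|11⟩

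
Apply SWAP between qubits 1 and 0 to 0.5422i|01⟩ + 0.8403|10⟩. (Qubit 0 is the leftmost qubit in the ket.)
0.8403|01⟩ + 0.5422i|10⟩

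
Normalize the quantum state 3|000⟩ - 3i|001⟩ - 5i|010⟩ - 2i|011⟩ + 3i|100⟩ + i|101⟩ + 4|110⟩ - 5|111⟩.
0.303|000⟩ - 0.303i|001⟩ - 0.5051i|010⟩ - 0.202i|011⟩ + 0.303i|100⟩ + 0.101i|101⟩ + 0.4041|110⟩ - 0.5051|111⟩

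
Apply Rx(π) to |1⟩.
-i|0⟩

Rx(π) = [[cos(θ/2), −i·sin(θ/2)], [−i·sin(θ/2), cos(θ/2)]]; θ = π, cos(θ/2) ≈ 0, sin(θ/2) ≈ 1.
With a = amp(|0⟩) = 0 and b = amp(|1⟩) = 1:
new amp(|0⟩) = (-i)·b = -i
new amp(|1⟩) = (-i)·a = 0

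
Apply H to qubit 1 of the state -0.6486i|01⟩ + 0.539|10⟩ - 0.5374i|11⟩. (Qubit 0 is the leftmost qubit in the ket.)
-0.4586i|00⟩ + 0.4586i|01⟩ + (0.3811 - 0.38i)|10⟩ + (0.3811 + 0.38i)|11⟩

H on qubit 1 mixes each pair of kets that differ only in qubit 1: amplitudes (a, b) of (|…0…⟩, |…1…⟩) become ((a + b)/√2, (a − b)/√2). Kets absent from the input have amplitude 0.
(|00⟩, |01⟩): (a, b) = (0, -0.6486i) → (-0.4586i, 0.4586i)
(|10⟩, |11⟩): (a, b) = (0.539, -0.5374i) → ((0.3811 - 0.38i), (0.3811 + 0.38i))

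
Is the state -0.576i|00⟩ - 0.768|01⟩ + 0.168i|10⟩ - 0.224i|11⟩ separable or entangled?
Entangled

Writing the state as a|00⟩ + b|01⟩ + c|10⟩ + d|11⟩, it is a product state iff ad − bc = 0.
Here (a, b, c, d) = (-0.576i, -0.768, 0.168i, -0.224i): ad − bc = (-0.576i)(-0.224i) − (-0.768)(0.168i) = (-0.129 + 0.129i) ≠ 0, so the state is entangled.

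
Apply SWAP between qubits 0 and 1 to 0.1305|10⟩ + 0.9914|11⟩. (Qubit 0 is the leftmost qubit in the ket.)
0.1305|01⟩ + 0.9914|11⟩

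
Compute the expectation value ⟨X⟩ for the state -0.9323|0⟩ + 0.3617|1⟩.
-0.6744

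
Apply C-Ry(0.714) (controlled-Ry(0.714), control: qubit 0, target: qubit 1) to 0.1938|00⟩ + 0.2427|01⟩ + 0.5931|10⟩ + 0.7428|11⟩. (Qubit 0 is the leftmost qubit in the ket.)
0.1938|00⟩ + 0.2427|01⟩ + 0.2961|10⟩ + 0.9032|11⟩

C-Ry(0.714) leaves the control-|0⟩ kets |00⟩, |01⟩ unchanged and applies Ry(0.714) to qubit 1 on the control-|1⟩ pair (|10⟩, |11⟩).
Ry(0.714) = [[cos(θ/2), −sin(θ/2)], [sin(θ/2), cos(θ/2)]]; θ = 0.714, cos(θ/2) ≈ 0.936949, sin(θ/2) ≈ 0.349465.
With a = amp(|10⟩) = 0.5931 and b = amp(|11⟩) = 0.7428:
new amp(|10⟩) = (0.936949)·a + (-0.349465)·b = 0.2961
new amp(|11⟩) = (0.349465)·a + (0.936949)·b = 0.9032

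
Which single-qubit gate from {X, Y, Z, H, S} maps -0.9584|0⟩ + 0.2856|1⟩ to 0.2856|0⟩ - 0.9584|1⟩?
X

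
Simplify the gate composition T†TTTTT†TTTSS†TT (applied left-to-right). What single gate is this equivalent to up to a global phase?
T†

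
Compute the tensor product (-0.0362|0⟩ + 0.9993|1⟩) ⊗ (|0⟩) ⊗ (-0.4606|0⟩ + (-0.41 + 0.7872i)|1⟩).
0.01667|000⟩ + (0.01484 - 0.0285i)|001⟩ - 0.4603|100⟩ + (-0.4097 + 0.7866i)|101⟩

amp(|b₁b₂…⟩) = product of the factor amplitudes for bits b₁, b₂, …; only kets whose every factor amplitude is nonzero survive.
|000⟩: (-0.0362)(1)(-0.4606) = 0.01667
|001⟩: (-0.0362)(1)(-0.41 + 0.7872i) = (0.01484 - 0.0285i)
|100⟩: (0.9993)(1)(-0.4606) = -0.4603
|101⟩: (0.9993)(1)(-0.41 + 0.7872i) = (-0.4097 + 0.7866i)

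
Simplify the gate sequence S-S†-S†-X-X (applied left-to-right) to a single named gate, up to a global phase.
S†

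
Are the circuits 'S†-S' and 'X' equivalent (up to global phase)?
No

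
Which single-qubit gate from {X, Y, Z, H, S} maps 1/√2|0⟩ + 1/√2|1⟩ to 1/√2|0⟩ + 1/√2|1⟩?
X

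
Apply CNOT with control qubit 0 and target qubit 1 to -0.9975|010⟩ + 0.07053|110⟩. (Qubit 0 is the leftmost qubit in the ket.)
-0.9975|010⟩ + 0.07053|100⟩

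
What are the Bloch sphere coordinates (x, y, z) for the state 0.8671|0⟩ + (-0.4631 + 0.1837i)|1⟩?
(-0.8031, 0.3186, 0.5037)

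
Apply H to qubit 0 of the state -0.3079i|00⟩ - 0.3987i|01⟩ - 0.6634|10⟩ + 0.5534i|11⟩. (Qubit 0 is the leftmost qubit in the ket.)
(-0.4691 - 0.2177i)|00⟩ + 0.1094i|01⟩ + (0.4691 - 0.2177i)|10⟩ - 0.6732i|11⟩

H on qubit 0 mixes each pair of kets that differ only in qubit 0: amplitudes (a, b) of (|…0…⟩, |…1…⟩) become ((a + b)/√2, (a − b)/√2). Kets absent from the input have amplitude 0.
(|00⟩, |10⟩): (a, b) = (-0.3079i, -0.6634) → ((-0.4691 - 0.2177i), (0.4691 - 0.2177i))
(|01⟩, |11⟩): (a, b) = (-0.3987i, 0.5534i) → (0.1094i, -0.6732i)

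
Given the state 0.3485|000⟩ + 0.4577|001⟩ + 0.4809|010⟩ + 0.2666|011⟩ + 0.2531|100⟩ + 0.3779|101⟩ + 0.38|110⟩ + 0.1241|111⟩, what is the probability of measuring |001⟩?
0.2095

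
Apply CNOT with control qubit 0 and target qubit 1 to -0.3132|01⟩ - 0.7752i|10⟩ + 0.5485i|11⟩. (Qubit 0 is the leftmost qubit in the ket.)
-0.3132|01⟩ + 0.5485i|10⟩ - 0.7752i|11⟩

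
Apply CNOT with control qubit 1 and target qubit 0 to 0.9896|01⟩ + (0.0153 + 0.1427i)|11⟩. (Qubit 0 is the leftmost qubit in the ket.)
(0.0153 + 0.1427i)|01⟩ + 0.9896|11⟩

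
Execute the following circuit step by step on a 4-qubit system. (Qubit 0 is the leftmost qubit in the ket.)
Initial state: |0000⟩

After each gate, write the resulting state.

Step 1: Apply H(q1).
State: 1/√2|0000⟩ + 1/√2|0100⟩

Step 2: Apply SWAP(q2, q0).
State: 1/√2|0000⟩ + 1/√2|0100⟩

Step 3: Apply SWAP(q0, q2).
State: 1/√2|0000⟩ + 1/√2|0100⟩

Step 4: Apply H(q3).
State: 1/2|0000⟩ + 1/2|0001⟩ + 1/2|0100⟩ + 1/2|0101⟩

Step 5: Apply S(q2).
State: 1/2|0000⟩ + 1/2|0001⟩ + 1/2|0100⟩ + 1/2|0101⟩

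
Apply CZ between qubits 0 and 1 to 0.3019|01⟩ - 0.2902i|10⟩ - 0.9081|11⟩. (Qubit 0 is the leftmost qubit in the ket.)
0.3019|01⟩ - 0.2902i|10⟩ + 0.9081|11⟩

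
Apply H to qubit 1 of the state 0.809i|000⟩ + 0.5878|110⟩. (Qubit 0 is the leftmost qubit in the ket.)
0.572i|000⟩ + 0.572i|010⟩ + 0.4156|100⟩ - 0.4156|110⟩

H on qubit 1 mixes each pair of kets that differ only in qubit 1: amplitudes (a, b) of (|…0…⟩, |…1…⟩) become ((a + b)/√2, (a − b)/√2). Kets absent from the input have amplitude 0.
(|000⟩, |010⟩): (a, b) = (0.809i, 0) → (0.572i, 0.572i)
(|100⟩, |110⟩): (a, b) = (0, 0.5878) → (0.4156, -0.4156)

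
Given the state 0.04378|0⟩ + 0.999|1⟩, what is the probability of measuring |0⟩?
0.001917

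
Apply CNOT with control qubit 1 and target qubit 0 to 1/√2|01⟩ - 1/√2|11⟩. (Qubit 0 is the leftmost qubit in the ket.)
-1/√2|01⟩ + 1/√2|11⟩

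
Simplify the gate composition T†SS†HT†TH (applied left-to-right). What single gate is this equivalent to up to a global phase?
T†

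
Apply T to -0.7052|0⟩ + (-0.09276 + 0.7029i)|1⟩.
-0.7052|0⟩ + (-0.5626 + 0.4314i)|1⟩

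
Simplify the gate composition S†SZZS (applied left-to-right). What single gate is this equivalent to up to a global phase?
S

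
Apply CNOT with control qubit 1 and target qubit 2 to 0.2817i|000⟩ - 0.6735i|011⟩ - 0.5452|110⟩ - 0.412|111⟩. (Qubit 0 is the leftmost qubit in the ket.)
0.2817i|000⟩ - 0.6735i|010⟩ - 0.412|110⟩ - 0.5452|111⟩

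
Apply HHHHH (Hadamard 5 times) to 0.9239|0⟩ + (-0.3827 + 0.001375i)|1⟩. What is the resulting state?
(0.3827 + 0.0009723i)|0⟩ + (0.9239 - 0.0009723i)|1⟩

H² = I, so H^5 = H: a single Hadamard. With (a, b) = (0.9239, (-0.3827 + 0.001375i)), H gives ((a + b)/√2, (a − b)/√2) = ((0.3827 + 0.0009723i), (0.9239 - 0.0009723i)).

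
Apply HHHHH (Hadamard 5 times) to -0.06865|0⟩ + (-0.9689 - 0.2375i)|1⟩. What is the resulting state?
(-0.7337 - 0.1679i)|0⟩ + (0.6366 + 0.1679i)|1⟩

H² = I, so H^5 = H: a single Hadamard. With (a, b) = (-0.06865, (-0.9689 - 0.2375i)), H gives ((a + b)/√2, (a − b)/√2) = ((-0.7337 - 0.1679i), (0.6366 + 0.1679i)).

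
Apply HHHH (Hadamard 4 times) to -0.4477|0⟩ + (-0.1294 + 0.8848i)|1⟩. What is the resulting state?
-0.4477|0⟩ + (-0.1294 + 0.8848i)|1⟩

H² = I, so an even number of Hadamards cancels: H^4 = I and the state is unchanged.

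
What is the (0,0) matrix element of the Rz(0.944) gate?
(0.8907 - 0.4547i)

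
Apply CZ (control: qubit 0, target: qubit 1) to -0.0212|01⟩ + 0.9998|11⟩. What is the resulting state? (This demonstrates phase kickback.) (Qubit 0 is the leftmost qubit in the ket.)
-0.0212|01⟩ - 0.9998|11⟩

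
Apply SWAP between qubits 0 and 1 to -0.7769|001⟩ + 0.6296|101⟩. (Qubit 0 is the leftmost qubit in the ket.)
-0.7769|001⟩ + 0.6296|011⟩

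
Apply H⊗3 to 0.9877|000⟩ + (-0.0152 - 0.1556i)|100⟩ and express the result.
(0.3438 - 0.05501i)|000⟩ + (0.3438 - 0.05501i)|001⟩ + (0.3438 - 0.05501i)|010⟩ + (0.3438 - 0.05501i)|011⟩ + (0.3546 + 0.05501i)|100⟩ + (0.3546 + 0.05501i)|101⟩ + (0.3546 + 0.05501i)|110⟩ + (0.3546 + 0.05501i)|111⟩

H⊗3 gives amp(|y⟩) = (1/2√2) Σ_x (−1)^(x·y) amp(|x⟩), where x·y is the number of positions in which both x and y have a 1.
|000⟩: (0.9877 + (-0.0152 - 0.1556i))/(2√2) = (0.3438 - 0.05501i)
|001⟩: (0.9877 + (-0.0152 - 0.1556i))/(2√2) = (0.3438 - 0.05501i)
|010⟩: (0.9877 + (-0.0152 - 0.1556i))/(2√2) = (0.3438 - 0.05501i)
|011⟩: (0.9877 + (-0.0152 - 0.1556i))/(2√2) = (0.3438 - 0.05501i)
|100⟩: (0.9877 - (-0.0152 - 0.1556i))/(2√2) = (0.3546 + 0.05501i)
|101⟩: (0.9877 - (-0.0152 - 0.1556i))/(2√2) = (0.3546 + 0.05501i)
|110⟩: (0.9877 - (-0.0152 - 0.1556i))/(2√2) = (0.3546 + 0.05501i)
|111⟩: (0.9877 - (-0.0152 - 0.1556i))/(2√2) = (0.3546 + 0.05501i)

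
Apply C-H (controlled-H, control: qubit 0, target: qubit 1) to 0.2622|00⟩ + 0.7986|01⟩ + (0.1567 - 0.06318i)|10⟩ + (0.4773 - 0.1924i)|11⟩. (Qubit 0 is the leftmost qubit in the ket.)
0.2622|00⟩ + 0.7986|01⟩ + (0.4483 - 0.1807i)|10⟩ + (-0.2267 + 0.09137i)|11⟩

C-H leaves the control-|0⟩ kets |00⟩, |01⟩ unchanged and applies H to qubit 1 on the control-|1⟩ pair (|10⟩, |11⟩).
H = [[1/√2, 1/√2], [1/√2, -1/√2]].
With a = amp(|10⟩) = (0.1567 - 0.06318i) and b = amp(|11⟩) = (0.4773 - 0.1924i):
new amp(|10⟩) = (1/√2)·a + (1/√2)·b = (0.4483 - 0.1807i)
new amp(|11⟩) = (1/√2)·a + (-1/√2)·b = (-0.2267 + 0.09137i)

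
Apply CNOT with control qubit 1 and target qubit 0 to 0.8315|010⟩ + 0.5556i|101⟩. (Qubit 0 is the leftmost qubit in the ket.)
0.5556i|101⟩ + 0.8315|110⟩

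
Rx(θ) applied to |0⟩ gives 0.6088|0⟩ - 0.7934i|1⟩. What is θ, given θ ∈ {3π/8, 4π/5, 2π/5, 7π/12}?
7π/12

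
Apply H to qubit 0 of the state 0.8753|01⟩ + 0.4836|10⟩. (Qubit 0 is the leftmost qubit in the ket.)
0.342|00⟩ + 0.6189|01⟩ - 0.342|10⟩ + 0.6189|11⟩

H on qubit 0 mixes each pair of kets that differ only in qubit 0: amplitudes (a, b) of (|…0…⟩, |…1…⟩) become ((a + b)/√2, (a − b)/√2). Kets absent from the input have amplitude 0.
(|00⟩, |10⟩): (a, b) = (0, 0.4836) → (0.342, -0.342)
(|01⟩, |11⟩): (a, b) = (0.8753, 0) → (0.6189, 0.6189)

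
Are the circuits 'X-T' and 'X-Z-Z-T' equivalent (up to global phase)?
Yes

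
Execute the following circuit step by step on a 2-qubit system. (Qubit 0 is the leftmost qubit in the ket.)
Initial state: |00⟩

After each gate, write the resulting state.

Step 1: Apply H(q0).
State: 1/√2|00⟩ + 1/√2|10⟩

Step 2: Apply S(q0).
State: 1/√2|00⟩ + (1/√2)i|10⟩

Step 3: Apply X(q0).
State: (1/√2)i|00⟩ + 1/√2|10⟩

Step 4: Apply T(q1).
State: (1/√2)i|00⟩ + 1/√2|10⟩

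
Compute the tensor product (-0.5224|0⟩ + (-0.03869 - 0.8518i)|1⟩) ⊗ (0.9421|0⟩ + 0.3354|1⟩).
-0.4922|00⟩ - 0.1752|01⟩ + (-0.03645 - 0.8025i)|10⟩ + (-0.01298 - 0.2857i)|11⟩

amp(|b₁b₂…⟩) = product of the factor amplitudes for bits b₁, b₂, …; only kets whose every factor amplitude is nonzero survive.
|00⟩: (-0.5224)(0.9421) = -0.4922
|01⟩: (-0.5224)(0.3354) = -0.1752
|10⟩: (-0.03869 - 0.8518i)(0.9421) = (-0.03645 - 0.8025i)
|11⟩: (-0.03869 - 0.8518i)(0.3354) = (-0.01298 - 0.2857i)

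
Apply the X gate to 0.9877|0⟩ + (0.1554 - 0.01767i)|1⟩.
(0.1554 - 0.01767i)|0⟩ + 0.9877|1⟩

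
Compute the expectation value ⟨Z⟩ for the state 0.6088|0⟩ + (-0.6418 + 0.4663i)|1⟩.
-0.2587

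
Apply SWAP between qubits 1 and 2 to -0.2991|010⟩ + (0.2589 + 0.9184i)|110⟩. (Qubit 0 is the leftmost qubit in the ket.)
-0.2991|001⟩ + (0.2589 + 0.9184i)|101⟩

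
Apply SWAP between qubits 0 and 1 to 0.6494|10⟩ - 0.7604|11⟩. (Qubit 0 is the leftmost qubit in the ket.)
0.6494|01⟩ - 0.7604|11⟩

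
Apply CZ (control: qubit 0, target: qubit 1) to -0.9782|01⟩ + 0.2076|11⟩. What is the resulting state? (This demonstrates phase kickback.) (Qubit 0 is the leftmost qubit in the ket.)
-0.9782|01⟩ - 0.2076|11⟩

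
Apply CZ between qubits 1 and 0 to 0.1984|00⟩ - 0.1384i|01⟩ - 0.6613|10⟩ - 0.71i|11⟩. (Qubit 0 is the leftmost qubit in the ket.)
0.1984|00⟩ - 0.1384i|01⟩ - 0.6613|10⟩ + 0.71i|11⟩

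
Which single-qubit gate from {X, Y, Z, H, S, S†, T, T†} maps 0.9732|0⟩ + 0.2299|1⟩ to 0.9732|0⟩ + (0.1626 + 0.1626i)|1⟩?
T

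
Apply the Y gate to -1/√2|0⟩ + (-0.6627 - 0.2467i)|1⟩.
(-0.2467 + 0.6627i)|0⟩ - (1/√2)i|1⟩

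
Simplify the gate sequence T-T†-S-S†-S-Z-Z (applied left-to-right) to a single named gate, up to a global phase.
S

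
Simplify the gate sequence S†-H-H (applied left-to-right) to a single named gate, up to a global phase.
S†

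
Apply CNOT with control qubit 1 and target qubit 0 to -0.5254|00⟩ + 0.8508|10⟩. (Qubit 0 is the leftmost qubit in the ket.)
-0.5254|00⟩ + 0.8508|10⟩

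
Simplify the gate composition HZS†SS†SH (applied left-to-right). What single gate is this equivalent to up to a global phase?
X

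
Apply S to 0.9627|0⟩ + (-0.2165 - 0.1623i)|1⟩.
0.9627|0⟩ + (0.1623 - 0.2165i)|1⟩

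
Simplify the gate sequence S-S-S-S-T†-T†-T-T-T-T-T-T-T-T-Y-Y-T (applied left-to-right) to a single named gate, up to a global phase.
T†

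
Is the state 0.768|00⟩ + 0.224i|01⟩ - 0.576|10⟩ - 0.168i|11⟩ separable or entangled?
Separable

Writing the state as a|00⟩ + b|01⟩ + c|10⟩ + d|11⟩, it is a product state iff ad − bc = 0.
Here (a, b, c, d) = (0.768, 0.224i, -0.576, -0.168i): ad − bc = (0.768)(-0.168i) − (0.224i)(-0.576) = 0, so the state is separable.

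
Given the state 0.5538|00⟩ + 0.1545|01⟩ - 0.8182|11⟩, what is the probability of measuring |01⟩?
0.02387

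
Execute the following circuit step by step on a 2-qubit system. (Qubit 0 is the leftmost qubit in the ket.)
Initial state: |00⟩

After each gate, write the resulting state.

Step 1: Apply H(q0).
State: 1/√2|00⟩ + 1/√2|10⟩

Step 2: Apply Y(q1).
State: (1/√2)i|01⟩ + (1/√2)i|11⟩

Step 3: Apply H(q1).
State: (1/2)i|00⟩ - (1/2)i|01⟩ + (1/2)i|10⟩ - (1/2)i|11⟩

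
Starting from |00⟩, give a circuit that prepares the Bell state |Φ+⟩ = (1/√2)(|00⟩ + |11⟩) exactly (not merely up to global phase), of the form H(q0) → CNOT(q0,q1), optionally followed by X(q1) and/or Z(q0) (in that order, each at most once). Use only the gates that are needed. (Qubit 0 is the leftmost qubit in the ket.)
H(q0) → CNOT(q0,q1)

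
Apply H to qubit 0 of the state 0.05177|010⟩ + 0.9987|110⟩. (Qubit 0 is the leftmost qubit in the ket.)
0.7428|010⟩ - 0.6696|110⟩

H on qubit 0 mixes each pair of kets that differ only in qubit 0: amplitudes (a, b) of (|…0…⟩, |…1…⟩) become ((a + b)/√2, (a − b)/√2). Kets absent from the input have amplitude 0.
(|010⟩, |110⟩): (a, b) = (0.05177, 0.9987) → (0.7428, -0.6696)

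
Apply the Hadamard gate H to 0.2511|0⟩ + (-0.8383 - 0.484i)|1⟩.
(-0.4152 - 0.3422i)|0⟩ + (0.7703 + 0.3422i)|1⟩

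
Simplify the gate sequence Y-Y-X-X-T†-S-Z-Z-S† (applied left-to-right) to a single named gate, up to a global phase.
T†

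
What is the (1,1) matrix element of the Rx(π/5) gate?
0.9511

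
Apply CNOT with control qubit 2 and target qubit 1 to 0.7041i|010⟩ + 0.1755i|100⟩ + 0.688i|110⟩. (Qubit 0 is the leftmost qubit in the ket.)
0.7041i|010⟩ + 0.1755i|100⟩ + 0.688i|110⟩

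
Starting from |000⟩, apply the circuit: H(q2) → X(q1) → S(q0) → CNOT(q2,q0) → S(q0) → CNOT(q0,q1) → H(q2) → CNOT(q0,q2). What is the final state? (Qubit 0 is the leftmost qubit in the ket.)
1/2|010⟩ + 1/2|011⟩ - (1/2)i|100⟩ + (1/2)i|101⟩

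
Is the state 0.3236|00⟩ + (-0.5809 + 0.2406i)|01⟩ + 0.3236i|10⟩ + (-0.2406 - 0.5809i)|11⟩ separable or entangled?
Separable

Writing the state as a|00⟩ + b|01⟩ + c|10⟩ + d|11⟩, it is a product state iff ad − bc = 0.
Here (a, b, c, d) = (0.3236, (-0.5809 + 0.2406i), 0.3236i, (-0.2406 - 0.5809i)): ad − bc = (0.3236)(-0.2406 - 0.5809i) − (-0.5809 + 0.2406i)(0.3236i) = 0, so the state is separable.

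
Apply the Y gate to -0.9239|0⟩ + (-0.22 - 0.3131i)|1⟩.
(-0.3131 + 0.22i)|0⟩ - 0.9239i|1⟩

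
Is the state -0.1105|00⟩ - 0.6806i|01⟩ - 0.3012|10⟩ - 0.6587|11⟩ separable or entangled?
Entangled

Writing the state as a|00⟩ + b|01⟩ + c|10⟩ + d|11⟩, it is a product state iff ad − bc = 0.
Here (a, b, c, d) = (-0.1105, -0.6806i, -0.3012, -0.6587): ad − bc = (-0.1105)(-0.6587) − (-0.6806i)(-0.3012) = (0.07279 - 0.205i) ≠ 0, so the state is entangled.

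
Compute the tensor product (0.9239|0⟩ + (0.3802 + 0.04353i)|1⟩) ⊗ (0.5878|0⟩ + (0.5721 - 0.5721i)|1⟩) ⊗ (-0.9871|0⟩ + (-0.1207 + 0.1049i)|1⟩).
-0.5361|000⟩ + (-0.06555 + 0.05697i)|001⟩ + (-0.5217 + 0.5217i)|010⟩ + (-0.008351 + 0.1192i)|011⟩ + (-0.2206 - 0.02526i)|100⟩ + (-0.02966 + 0.02035i)|101⟩ + (-0.2393 + 0.1901i)|110⟩ + (-0.009055 + 0.04868i)|111⟩

amp(|b₁b₂…⟩) = product of the factor amplitudes for bits b₁, b₂, …; only kets whose every factor amplitude is nonzero survive.
|000⟩: (0.9239)(0.5878)(-0.9871) = -0.5361
|001⟩: (0.9239)(0.5878)(-0.1207 + 0.1049i) = (-0.06555 + 0.05697i)
|010⟩: (0.9239)(0.5721 - 0.5721i)(-0.9871) = (-0.5217 + 0.5217i)
|011⟩: (0.9239)(0.5721 - 0.5721i)(-0.1207 + 0.1049i) = (-0.008351 + 0.1192i)
|100⟩: (0.3802 + 0.04353i)(0.5878)(-0.9871) = (-0.2206 - 0.02526i)
|101⟩: (0.3802 + 0.04353i)(0.5878)(-0.1207 + 0.1049i) = (-0.02966 + 0.02035i)
|110⟩: (0.3802 + 0.04353i)(0.5721 - 0.5721i)(-0.9871) = (-0.2393 + 0.1901i)
|111⟩: (0.3802 + 0.04353i)(0.5721 - 0.5721i)(-0.1207 + 0.1049i) = (-0.009055 + 0.04868i)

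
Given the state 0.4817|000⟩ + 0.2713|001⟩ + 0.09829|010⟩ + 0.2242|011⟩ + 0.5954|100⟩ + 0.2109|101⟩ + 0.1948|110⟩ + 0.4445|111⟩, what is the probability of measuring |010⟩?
0.009661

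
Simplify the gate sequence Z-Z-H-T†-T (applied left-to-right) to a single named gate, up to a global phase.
H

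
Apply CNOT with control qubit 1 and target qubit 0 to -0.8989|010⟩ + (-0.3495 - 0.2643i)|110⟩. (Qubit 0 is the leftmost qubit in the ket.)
(-0.3495 - 0.2643i)|010⟩ - 0.8989|110⟩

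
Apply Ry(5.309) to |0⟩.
-0.8837|0⟩ + 0.4681|1⟩

Ry(5.309) = [[cos(θ/2), −sin(θ/2)], [sin(θ/2), cos(θ/2)]]; θ = 5.309, cos(θ/2) ≈ -0.883697, sin(θ/2) ≈ 0.468059.
With a = amp(|0⟩) = 1 and b = amp(|1⟩) = 0:
new amp(|0⟩) = (-0.883697)·a + (-0.468059)·b = -0.8837
new amp(|1⟩) = (0.468059)·a + (-0.883697)·b = 0.4681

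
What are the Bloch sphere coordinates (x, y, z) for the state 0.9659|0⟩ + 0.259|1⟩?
(0.5003, 0, 0.8659)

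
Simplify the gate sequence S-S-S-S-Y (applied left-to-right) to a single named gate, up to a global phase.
Y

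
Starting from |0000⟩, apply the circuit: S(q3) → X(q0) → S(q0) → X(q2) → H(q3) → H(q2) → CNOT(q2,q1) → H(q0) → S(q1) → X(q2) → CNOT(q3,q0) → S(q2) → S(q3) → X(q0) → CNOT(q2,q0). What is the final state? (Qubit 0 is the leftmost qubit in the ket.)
-1/√8|0010⟩ + (1/√8)i|0011⟩ - 1/√8|0100⟩ + (1/√8)i|0101⟩ + 1/√8|1010⟩ - (1/√8)i|1011⟩ + 1/√8|1100⟩ - (1/√8)i|1101⟩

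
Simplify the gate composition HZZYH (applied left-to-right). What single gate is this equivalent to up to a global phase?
Y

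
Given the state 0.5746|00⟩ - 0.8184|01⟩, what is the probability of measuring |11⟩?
0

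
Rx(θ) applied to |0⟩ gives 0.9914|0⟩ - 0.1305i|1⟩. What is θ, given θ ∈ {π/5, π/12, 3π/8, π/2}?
π/12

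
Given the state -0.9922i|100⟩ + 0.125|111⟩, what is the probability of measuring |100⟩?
0.9845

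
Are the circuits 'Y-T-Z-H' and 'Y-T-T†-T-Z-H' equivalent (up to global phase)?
Yes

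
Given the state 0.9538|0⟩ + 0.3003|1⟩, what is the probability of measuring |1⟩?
0.09018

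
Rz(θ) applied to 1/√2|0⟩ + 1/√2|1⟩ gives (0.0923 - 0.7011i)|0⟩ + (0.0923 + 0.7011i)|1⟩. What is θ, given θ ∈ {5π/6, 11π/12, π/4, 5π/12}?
11π/12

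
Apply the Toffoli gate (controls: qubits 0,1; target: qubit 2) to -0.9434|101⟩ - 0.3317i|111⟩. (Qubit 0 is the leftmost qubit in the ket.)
-0.9434|101⟩ - 0.3317i|110⟩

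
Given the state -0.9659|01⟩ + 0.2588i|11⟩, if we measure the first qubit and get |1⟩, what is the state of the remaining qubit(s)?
i|1⟩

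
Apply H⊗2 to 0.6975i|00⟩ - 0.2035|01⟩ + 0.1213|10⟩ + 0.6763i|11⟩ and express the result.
(-0.0411 + 0.6869i)|00⟩ + (0.1624 + 0.0106i)|01⟩ + (-0.1624 + 0.0106i)|10⟩ + (0.0411 + 0.6869i)|11⟩

H⊗2 gives amp(|y⟩) = (1/2) Σ_x (−1)^(x·y) amp(|x⟩), where x·y is the number of positions in which both x and y have a 1.
|00⟩: (0.6975i - 0.2035 + 0.1213 + 0.6763i)/2 = (-0.0411 + 0.6869i)
|01⟩: (0.6975i + 0.2035 + 0.1213 - 0.6763i)/2 = (0.1624 + 0.0106i)
|10⟩: (0.6975i - 0.2035 - 0.1213 - 0.6763i)/2 = (-0.1624 + 0.0106i)
|11⟩: (0.6975i + 0.2035 - 0.1213 + 0.6763i)/2 = (0.0411 + 0.6869i)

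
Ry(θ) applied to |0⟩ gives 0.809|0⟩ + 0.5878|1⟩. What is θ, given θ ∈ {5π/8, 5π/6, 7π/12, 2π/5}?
2π/5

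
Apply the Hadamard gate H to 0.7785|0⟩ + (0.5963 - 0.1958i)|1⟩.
(0.9721 - 0.1385i)|0⟩ + (0.1288 + 0.1385i)|1⟩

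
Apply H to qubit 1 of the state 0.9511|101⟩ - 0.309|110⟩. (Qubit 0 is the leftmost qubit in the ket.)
-0.2185|100⟩ + 0.6725|101⟩ + 0.2185|110⟩ + 0.6725|111⟩

H on qubit 1 mixes each pair of kets that differ only in qubit 1: amplitudes (a, b) of (|…0…⟩, |…1…⟩) become ((a + b)/√2, (a − b)/√2). Kets absent from the input have amplitude 0.
(|100⟩, |110⟩): (a, b) = (0, -0.309) → (-0.2185, 0.2185)
(|101⟩, |111⟩): (a, b) = (0.9511, 0) → (0.6725, 0.6725)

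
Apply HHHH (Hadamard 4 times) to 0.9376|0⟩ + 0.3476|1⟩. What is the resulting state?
0.9376|0⟩ + 0.3476|1⟩

H² = I, so an even number of Hadamards cancels: H^4 = I and the state is unchanged.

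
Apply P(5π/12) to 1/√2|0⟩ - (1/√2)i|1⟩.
1/√2|0⟩ + (0.683 - 0.183i)|1⟩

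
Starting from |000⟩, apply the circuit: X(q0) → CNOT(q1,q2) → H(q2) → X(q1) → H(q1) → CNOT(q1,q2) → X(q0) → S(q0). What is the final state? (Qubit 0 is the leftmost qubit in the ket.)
1/2|000⟩ + 1/2|001⟩ - 1/2|010⟩ - 1/2|011⟩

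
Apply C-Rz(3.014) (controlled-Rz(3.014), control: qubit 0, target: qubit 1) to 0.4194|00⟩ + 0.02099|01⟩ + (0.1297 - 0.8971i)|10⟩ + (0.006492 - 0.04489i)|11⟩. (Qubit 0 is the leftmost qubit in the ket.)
0.4194|00⟩ + 0.02099|01⟩ + (-0.887 - 0.1866i)|10⟩ + (0.04521 + 0.003617i)|11⟩

C-Rz(3.014) leaves the control-|0⟩ kets |00⟩, |01⟩ unchanged and applies Rz(3.014) to qubit 1 on the control-|1⟩ pair (|10⟩, |11⟩).
Rz(3.014) = [[e^(−iθ/2), 0], [0, e^(iθ/2)]] with e^(±iθ/2) = cos(θ/2) ± i·sin(θ/2); θ = 3.014, cos(θ/2) ≈ 0.0637531, sin(θ/2) ≈ 0.997966.
With a = amp(|10⟩) = (0.1297 - 0.8971i) and b = amp(|11⟩) = (0.006492 - 0.04489i):
new amp(|10⟩) = (0.0637531 - 0.997966i)·a = (-0.887 - 0.1866i)
new amp(|11⟩) = (0.0637531 + 0.997966i)·b = (0.04521 + 0.003617i)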